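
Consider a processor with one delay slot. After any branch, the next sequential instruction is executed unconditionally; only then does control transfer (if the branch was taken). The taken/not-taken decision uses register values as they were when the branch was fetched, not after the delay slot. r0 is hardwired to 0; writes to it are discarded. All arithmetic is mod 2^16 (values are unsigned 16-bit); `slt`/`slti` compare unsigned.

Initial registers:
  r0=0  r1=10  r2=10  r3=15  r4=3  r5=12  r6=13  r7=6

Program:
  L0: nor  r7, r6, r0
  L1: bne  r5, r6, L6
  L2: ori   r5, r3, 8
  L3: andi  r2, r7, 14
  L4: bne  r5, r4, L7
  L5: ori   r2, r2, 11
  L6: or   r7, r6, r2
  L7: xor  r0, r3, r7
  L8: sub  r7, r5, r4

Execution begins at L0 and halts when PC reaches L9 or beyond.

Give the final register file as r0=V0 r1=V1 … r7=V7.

PC=0  nor  r7, r6, r0        | r0=0 r1=10 r2=10 r3=15 r4=3 r5=12 r6=13 r7=65522
PC=1  bne  r5, r6, L6        | r0=0 r1=10 r2=10 r3=15 r4=3 r5=12 r6=13 r7=65522  [TAKEN]
PC=2  ori   r5, r3, 8        | r0=0 r1=10 r2=10 r3=15 r4=3 r5=15 r6=13 r7=65522
PC=6  or   r7, r6, r2        | r0=0 r1=10 r2=10 r3=15 r4=3 r5=15 r6=13 r7=15
PC=7  xor  r0, r3, r7        | r0=0 r1=10 r2=10 r3=15 r4=3 r5=15 r6=13 r7=15
PC=8  sub  r7, r5, r4        | r0=0 r1=10 r2=10 r3=15 r4=3 r5=15 r6=13 r7=12

r0=0 r1=10 r2=10 r3=15 r4=3 r5=15 r6=13 r7=12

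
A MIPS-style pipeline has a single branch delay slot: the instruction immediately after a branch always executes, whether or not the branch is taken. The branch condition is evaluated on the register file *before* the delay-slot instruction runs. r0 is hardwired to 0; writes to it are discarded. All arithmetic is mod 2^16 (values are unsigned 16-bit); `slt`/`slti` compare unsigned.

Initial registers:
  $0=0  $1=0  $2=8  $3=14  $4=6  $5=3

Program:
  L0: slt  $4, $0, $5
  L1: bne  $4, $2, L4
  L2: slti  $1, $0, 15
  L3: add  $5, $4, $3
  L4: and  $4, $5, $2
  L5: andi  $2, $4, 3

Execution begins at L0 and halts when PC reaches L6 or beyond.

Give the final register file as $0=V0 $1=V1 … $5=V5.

$0=0 $1=1 $2=0 $3=14 $4=0 $5=3

  step pc=0: slt  $4, $0, $5  regs=(0,0,8,14,1,3)
  step pc=1: bne  $4, $2, L4  cond=T  regs=(0,0,8,14,1,3)
  step pc=2: slti  $1, $0, 15  regs=(0,1,8,14,1,3)
  step pc=4: and  $4, $5, $2  regs=(0,1,8,14,0,3)
  step pc=5: andi  $2, $4, 3  regs=(0,1,0,14,0,3)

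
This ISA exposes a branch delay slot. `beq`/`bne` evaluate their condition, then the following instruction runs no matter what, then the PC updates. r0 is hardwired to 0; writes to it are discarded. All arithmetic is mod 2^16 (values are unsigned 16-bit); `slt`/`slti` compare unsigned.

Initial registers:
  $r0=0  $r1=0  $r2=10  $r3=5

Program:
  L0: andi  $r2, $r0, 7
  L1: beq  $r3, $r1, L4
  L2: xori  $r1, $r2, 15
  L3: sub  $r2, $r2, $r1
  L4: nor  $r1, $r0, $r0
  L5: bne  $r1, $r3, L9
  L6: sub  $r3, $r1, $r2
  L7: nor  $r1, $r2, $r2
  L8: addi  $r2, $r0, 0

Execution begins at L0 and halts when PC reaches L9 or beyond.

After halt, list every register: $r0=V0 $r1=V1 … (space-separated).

PC=0  andi  $r2, $r0, 7      | $r0=0 $r1=0 $r2=0 $r3=5
PC=1  beq  $r3, $r1, L4      | $r0=0 $r1=0 $r2=0 $r3=5  [not taken]
PC=2  xori  $r1, $r2, 15     | $r0=0 $r1=15 $r2=0 $r3=5
PC=3  sub  $r2, $r2, $r1     | $r0=0 $r1=15 $r2=65521 $r3=5
PC=4  nor  $r1, $r0, $r0     | $r0=0 $r1=65535 $r2=65521 $r3=5
PC=5  bne  $r1, $r3, L9      | $r0=0 $r1=65535 $r2=65521 $r3=5  [TAKEN]
PC=6  sub  $r3, $r1, $r2     | $r0=0 $r1=65535 $r2=65521 $r3=14

$r0=0 $r1=65535 $r2=65521 $r3=14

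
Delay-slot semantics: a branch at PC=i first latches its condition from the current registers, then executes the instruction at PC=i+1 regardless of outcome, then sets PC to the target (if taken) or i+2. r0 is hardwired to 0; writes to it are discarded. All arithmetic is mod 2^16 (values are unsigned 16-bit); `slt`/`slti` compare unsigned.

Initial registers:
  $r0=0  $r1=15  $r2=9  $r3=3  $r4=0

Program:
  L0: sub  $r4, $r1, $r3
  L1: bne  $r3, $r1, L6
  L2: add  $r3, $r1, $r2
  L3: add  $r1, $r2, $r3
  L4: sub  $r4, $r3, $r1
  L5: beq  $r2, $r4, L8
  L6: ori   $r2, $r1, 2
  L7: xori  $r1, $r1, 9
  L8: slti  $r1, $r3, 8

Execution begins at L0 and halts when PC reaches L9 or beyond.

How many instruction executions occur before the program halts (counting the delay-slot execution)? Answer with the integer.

PC=0  sub  $r4, $r1, $r3     | $r0=0 $r1=15 $r2=9 $r3=3 $r4=12
PC=1  bne  $r3, $r1, L6      | $r0=0 $r1=15 $r2=9 $r3=3 $r4=12  [TAKEN]
PC=2  add  $r3, $r1, $r2     | $r0=0 $r1=15 $r2=9 $r3=24 $r4=12
PC=6  ori   $r2, $r1, 2      | $r0=0 $r1=15 $r2=15 $r3=24 $r4=12
PC=7  xori  $r1, $r1, 9      | $r0=0 $r1=6 $r2=15 $r3=24 $r4=12
PC=8  slti  $r1, $r3, 8      | $r0=0 $r1=0 $r2=15 $r3=24 $r4=12

6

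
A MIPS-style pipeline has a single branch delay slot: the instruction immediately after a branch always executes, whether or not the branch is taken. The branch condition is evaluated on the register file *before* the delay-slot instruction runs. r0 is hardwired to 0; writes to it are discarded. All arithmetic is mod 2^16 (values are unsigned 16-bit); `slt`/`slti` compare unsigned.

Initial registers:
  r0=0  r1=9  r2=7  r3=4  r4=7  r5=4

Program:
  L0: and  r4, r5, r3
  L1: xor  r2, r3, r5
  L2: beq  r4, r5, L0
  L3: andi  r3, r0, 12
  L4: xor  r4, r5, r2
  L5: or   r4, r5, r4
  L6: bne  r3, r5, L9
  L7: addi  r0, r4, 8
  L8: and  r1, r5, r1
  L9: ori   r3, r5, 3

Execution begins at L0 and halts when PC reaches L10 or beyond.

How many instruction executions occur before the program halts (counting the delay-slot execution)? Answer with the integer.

13

#0 and  r4, r5, r3 ; 0/9/7/4/4/4
#1 xor  r2, r3, r5 ; 0/9/0/4/4/4
#2 beq  r4, r5, L0 ; 0/9/0/4/4/4 ; →target
#3 andi  r3, r0, 12 ; 0/9/0/0/4/4
#0 and  r4, r5, r3 ; 0/9/0/0/0/4
#1 xor  r2, r3, r5 ; 0/9/4/0/0/4
#2 beq  r4, r5, L0 ; 0/9/4/0/0/4 ; →fallthru
#3 andi  r3, r0, 12 ; 0/9/4/0/0/4
#4 xor  r4, r5, r2 ; 0/9/4/0/0/4
#5 or   r4, r5, r4 ; 0/9/4/0/4/4
#6 bne  r3, r5, L9 ; 0/9/4/0/4/4 ; →target
#7 addi  r0, r4, 8 ; 0/9/4/0/4/4
#9 ori   r3, r5, 3 ; 0/9/4/7/4/4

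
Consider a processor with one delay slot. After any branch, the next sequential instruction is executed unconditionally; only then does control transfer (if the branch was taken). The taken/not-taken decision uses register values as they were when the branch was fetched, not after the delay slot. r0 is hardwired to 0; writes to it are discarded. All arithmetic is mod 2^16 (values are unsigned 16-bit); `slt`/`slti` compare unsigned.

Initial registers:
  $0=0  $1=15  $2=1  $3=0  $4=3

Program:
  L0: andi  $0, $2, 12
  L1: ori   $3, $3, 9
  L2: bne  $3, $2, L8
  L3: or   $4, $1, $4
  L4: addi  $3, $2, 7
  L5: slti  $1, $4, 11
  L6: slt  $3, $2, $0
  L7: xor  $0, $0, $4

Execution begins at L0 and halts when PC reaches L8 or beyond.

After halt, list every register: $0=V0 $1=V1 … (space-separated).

$0=0 $1=15 $2=1 $3=9 $4=15

PC=0  andi  $0, $2, 12       | $0=0 $1=15 $2=1 $3=0 $4=3
PC=1  ori   $3, $3, 9        | $0=0 $1=15 $2=1 $3=9 $4=3
PC=2  bne  $3, $2, L8        | $0=0 $1=15 $2=1 $3=9 $4=3  [TAKEN]
PC=3  or   $4, $1, $4        | $0=0 $1=15 $2=1 $3=9 $4=15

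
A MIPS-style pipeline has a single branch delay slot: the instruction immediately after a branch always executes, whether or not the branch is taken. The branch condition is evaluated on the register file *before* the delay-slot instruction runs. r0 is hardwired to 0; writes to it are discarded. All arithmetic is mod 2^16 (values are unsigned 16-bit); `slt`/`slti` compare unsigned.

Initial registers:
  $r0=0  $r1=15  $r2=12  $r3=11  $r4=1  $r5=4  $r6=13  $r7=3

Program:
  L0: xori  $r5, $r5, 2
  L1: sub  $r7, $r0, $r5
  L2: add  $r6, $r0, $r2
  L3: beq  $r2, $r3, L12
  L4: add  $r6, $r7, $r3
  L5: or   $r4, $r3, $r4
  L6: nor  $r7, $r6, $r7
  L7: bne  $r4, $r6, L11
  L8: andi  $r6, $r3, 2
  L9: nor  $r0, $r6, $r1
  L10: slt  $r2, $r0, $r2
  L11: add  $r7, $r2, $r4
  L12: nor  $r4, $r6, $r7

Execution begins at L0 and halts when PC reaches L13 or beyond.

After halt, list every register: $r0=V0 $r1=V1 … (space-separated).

$r0=0 $r1=15 $r2=12 $r3=11 $r4=65512 $r5=6 $r6=2 $r7=23

[0] xori  $r5, $r5, 2  →  {$r0:0, $r1:15, $r2:12, $r3:11, $r4:1, $r5:6, $r6:13, $r7:3}
[1] sub  $r7, $r0, $r5  →  {$r0:0, $r1:15, $r2:12, $r3:11, $r4:1, $r5:6, $r6:13, $r7:65530}
[2] add  $r6, $r0, $r2  →  {$r0:0, $r1:15, $r2:12, $r3:11, $r4:1, $r5:6, $r6:12, $r7:65530}
[3] beq  $r2, $r3, L12  →  {$r0:0, $r1:15, $r2:12, $r3:11, $r4:1, $r5:6, $r6:12, $r7:65530}  ⟨branch fallthrough⟩
[4] add  $r6, $r7, $r3  →  {$r0:0, $r1:15, $r2:12, $r3:11, $r4:1, $r5:6, $r6:5, $r7:65530}
[5] or   $r4, $r3, $r4  →  {$r0:0, $r1:15, $r2:12, $r3:11, $r4:11, $r5:6, $r6:5, $r7:65530}
[6] nor  $r7, $r6, $r7  →  {$r0:0, $r1:15, $r2:12, $r3:11, $r4:11, $r5:6, $r6:5, $r7:0}
[7] bne  $r4, $r6, L11  →  {$r0:0, $r1:15, $r2:12, $r3:11, $r4:11, $r5:6, $r6:5, $r7:0}  ⟨branch taken⟩
[8] andi  $r6, $r3, 2  →  {$r0:0, $r1:15, $r2:12, $r3:11, $r4:11, $r5:6, $r6:2, $r7:0}
[11] add  $r7, $r2, $r4  →  {$r0:0, $r1:15, $r2:12, $r3:11, $r4:11, $r5:6, $r6:2, $r7:23}
[12] nor  $r4, $r6, $r7  →  {$r0:0, $r1:15, $r2:12, $r3:11, $r4:65512, $r5:6, $r6:2, $r7:23}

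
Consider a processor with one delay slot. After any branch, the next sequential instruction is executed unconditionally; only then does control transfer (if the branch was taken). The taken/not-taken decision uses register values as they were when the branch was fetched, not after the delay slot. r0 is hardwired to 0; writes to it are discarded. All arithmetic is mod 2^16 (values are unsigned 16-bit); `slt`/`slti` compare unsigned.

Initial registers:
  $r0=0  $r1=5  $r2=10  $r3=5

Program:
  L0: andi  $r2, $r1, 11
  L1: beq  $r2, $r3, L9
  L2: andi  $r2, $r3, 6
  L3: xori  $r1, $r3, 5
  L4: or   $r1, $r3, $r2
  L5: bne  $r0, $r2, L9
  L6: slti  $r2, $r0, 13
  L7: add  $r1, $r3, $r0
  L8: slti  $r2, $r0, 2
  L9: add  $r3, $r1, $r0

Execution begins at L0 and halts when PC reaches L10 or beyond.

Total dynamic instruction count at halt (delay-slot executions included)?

  step pc=0: andi  $r2, $r1, 11  regs=(0,5,1,5)
  step pc=1: beq  $r2, $r3, L9  cond=F  regs=(0,5,1,5)
  step pc=2: andi  $r2, $r3, 6  regs=(0,5,4,5)
  step pc=3: xori  $r1, $r3, 5  regs=(0,0,4,5)
  step pc=4: or   $r1, $r3, $r2  regs=(0,5,4,5)
  step pc=5: bne  $r0, $r2, L9  cond=T  regs=(0,5,4,5)
  step pc=6: slti  $r2, $r0, 13  regs=(0,5,1,5)
  step pc=9: add  $r3, $r1, $r0  regs=(0,5,1,5)

8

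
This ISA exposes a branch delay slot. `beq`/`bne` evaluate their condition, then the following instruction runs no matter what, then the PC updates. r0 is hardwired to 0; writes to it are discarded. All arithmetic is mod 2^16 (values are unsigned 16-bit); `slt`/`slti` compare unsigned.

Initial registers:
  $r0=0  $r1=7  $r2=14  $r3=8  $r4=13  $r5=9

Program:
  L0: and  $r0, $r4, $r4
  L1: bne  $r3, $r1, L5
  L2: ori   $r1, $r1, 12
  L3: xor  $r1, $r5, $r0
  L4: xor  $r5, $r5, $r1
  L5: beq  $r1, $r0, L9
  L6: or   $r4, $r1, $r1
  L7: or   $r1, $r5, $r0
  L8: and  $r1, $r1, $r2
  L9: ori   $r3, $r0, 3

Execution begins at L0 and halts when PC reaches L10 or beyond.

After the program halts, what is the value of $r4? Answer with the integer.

15

  step pc=0: and  $r0, $r4, $r4  regs=(0,7,14,8,13,9)
  step pc=1: bne  $r3, $r1, L5  cond=T  regs=(0,7,14,8,13,9)
  step pc=2: ori   $r1, $r1, 12  regs=(0,15,14,8,13,9)
  step pc=5: beq  $r1, $r0, L9  cond=F  regs=(0,15,14,8,13,9)
  step pc=6: or   $r4, $r1, $r1  regs=(0,15,14,8,15,9)
  step pc=7: or   $r1, $r5, $r0  regs=(0,9,14,8,15,9)
  step pc=8: and  $r1, $r1, $r2  regs=(0,8,14,8,15,9)
  step pc=9: ori   $r3, $r0, 3  regs=(0,8,14,3,15,9)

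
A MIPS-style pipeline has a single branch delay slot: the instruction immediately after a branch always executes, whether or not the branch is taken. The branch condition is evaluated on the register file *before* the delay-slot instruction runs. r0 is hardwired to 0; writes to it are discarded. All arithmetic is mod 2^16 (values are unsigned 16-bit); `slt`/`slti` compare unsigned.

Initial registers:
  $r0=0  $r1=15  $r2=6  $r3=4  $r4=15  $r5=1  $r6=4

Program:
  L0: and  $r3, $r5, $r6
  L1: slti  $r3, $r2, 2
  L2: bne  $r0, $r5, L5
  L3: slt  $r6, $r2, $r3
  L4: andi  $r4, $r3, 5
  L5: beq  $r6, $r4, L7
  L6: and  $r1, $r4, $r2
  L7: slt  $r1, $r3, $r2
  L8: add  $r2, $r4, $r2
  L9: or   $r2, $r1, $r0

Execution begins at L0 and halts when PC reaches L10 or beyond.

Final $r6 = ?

0

[0] and  $r3, $r5, $r6  →  {$r0:0, $r1:15, $r2:6, $r3:0, $r4:15, $r5:1, $r6:4}
[1] slti  $r3, $r2, 2  →  {$r0:0, $r1:15, $r2:6, $r3:0, $r4:15, $r5:1, $r6:4}
[2] bne  $r0, $r5, L5  →  {$r0:0, $r1:15, $r2:6, $r3:0, $r4:15, $r5:1, $r6:4}  ⟨branch taken⟩
[3] slt  $r6, $r2, $r3  →  {$r0:0, $r1:15, $r2:6, $r3:0, $r4:15, $r5:1, $r6:0}
[5] beq  $r6, $r4, L7  →  {$r0:0, $r1:15, $r2:6, $r3:0, $r4:15, $r5:1, $r6:0}  ⟨branch fallthrough⟩
[6] and  $r1, $r4, $r2  →  {$r0:0, $r1:6, $r2:6, $r3:0, $r4:15, $r5:1, $r6:0}
[7] slt  $r1, $r3, $r2  →  {$r0:0, $r1:1, $r2:6, $r3:0, $r4:15, $r5:1, $r6:0}
[8] add  $r2, $r4, $r2  →  {$r0:0, $r1:1, $r2:21, $r3:0, $r4:15, $r5:1, $r6:0}
[9] or   $r2, $r1, $r0  →  {$r0:0, $r1:1, $r2:1, $r3:0, $r4:15, $r5:1, $r6:0}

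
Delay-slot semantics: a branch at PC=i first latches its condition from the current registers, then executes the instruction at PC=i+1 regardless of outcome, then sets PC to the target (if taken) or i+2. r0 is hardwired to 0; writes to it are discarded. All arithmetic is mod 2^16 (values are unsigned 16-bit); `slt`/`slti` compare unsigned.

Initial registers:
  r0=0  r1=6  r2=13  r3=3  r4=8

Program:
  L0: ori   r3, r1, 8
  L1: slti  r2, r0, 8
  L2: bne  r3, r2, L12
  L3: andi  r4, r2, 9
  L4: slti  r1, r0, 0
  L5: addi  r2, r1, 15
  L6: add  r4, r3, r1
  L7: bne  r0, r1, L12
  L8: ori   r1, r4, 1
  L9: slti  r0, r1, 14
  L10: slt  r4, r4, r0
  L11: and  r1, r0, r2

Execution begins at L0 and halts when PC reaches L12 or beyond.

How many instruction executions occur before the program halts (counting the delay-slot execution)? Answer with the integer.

PC=0  ori   r3, r1, 8        | r0=0 r1=6 r2=13 r3=14 r4=8
PC=1  slti  r2, r0, 8        | r0=0 r1=6 r2=1 r3=14 r4=8
PC=2  bne  r3, r2, L12       | r0=0 r1=6 r2=1 r3=14 r4=8  [TAKEN]
PC=3  andi  r4, r2, 9        | r0=0 r1=6 r2=1 r3=14 r4=1

4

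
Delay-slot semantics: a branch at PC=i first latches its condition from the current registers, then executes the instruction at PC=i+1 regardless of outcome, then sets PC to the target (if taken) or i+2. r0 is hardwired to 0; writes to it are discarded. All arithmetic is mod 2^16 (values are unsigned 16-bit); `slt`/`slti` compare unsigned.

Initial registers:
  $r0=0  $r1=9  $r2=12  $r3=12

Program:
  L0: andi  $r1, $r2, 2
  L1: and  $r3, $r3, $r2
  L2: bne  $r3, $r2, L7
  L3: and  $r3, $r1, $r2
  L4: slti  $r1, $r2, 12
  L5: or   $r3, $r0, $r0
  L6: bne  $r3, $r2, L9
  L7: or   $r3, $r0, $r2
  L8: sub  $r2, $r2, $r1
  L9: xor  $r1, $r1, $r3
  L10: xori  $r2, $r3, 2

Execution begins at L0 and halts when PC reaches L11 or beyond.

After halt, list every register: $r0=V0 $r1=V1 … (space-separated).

#0 andi  $r1, $r2, 2 ; 0/0/12/12
#1 and  $r3, $r3, $r2 ; 0/0/12/12
#2 bne  $r3, $r2, L7 ; 0/0/12/12 ; →fallthru
#3 and  $r3, $r1, $r2 ; 0/0/12/0
#4 slti  $r1, $r2, 12 ; 0/0/12/0
#5 or   $r3, $r0, $r0 ; 0/0/12/0
#6 bne  $r3, $r2, L9 ; 0/0/12/0 ; →target
#7 or   $r3, $r0, $r2 ; 0/0/12/12
#9 xor  $r1, $r1, $r3 ; 0/12/12/12
#10 xori  $r2, $r3, 2 ; 0/12/14/12

$r0=0 $r1=12 $r2=14 $r3=12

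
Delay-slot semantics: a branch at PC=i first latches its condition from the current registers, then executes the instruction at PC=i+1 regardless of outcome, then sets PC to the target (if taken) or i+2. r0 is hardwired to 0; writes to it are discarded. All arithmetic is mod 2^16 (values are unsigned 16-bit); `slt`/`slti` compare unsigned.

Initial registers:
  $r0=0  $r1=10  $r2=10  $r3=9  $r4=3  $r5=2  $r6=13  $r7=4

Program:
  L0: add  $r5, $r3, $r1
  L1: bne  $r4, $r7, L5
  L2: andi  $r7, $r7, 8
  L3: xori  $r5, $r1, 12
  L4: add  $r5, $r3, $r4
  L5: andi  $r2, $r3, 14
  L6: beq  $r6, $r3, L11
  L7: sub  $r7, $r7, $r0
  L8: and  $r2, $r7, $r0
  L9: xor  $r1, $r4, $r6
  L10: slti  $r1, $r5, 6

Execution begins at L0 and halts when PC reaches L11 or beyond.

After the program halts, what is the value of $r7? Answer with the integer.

0

PC=0  add  $r5, $r3, $r1     | $r0=0 $r1=10 $r2=10 $r3=9 $r4=3 $r5=19 $r6=13 $r7=4
PC=1  bne  $r4, $r7, L5      | $r0=0 $r1=10 $r2=10 $r3=9 $r4=3 $r5=19 $r6=13 $r7=4  [TAKEN]
PC=2  andi  $r7, $r7, 8      | $r0=0 $r1=10 $r2=10 $r3=9 $r4=3 $r5=19 $r6=13 $r7=0
PC=5  andi  $r2, $r3, 14     | $r0=0 $r1=10 $r2=8 $r3=9 $r4=3 $r5=19 $r6=13 $r7=0
PC=6  beq  $r6, $r3, L11     | $r0=0 $r1=10 $r2=8 $r3=9 $r4=3 $r5=19 $r6=13 $r7=0  [not taken]
PC=7  sub  $r7, $r7, $r0     | $r0=0 $r1=10 $r2=8 $r3=9 $r4=3 $r5=19 $r6=13 $r7=0
PC=8  and  $r2, $r7, $r0     | $r0=0 $r1=10 $r2=0 $r3=9 $r4=3 $r5=19 $r6=13 $r7=0
PC=9  xor  $r1, $r4, $r6     | $r0=0 $r1=14 $r2=0 $r3=9 $r4=3 $r5=19 $r6=13 $r7=0
PC=10 slti  $r1, $r5, 6      | $r0=0 $r1=0 $r2=0 $r3=9 $r4=3 $r5=19 $r6=13 $r7=0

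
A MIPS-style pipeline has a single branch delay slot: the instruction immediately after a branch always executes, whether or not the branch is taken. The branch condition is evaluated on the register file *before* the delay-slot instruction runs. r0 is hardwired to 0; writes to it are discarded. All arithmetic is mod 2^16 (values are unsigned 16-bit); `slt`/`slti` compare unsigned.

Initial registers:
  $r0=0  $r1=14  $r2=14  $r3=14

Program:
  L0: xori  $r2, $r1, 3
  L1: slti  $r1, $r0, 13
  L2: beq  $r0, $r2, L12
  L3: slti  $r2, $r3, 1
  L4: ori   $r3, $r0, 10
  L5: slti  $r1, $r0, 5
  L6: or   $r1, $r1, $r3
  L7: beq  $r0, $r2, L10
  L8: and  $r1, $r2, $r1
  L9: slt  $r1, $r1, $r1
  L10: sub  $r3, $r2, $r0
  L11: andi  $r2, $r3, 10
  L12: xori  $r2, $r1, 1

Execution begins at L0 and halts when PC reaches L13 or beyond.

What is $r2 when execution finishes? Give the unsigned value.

1

#0 xori  $r2, $r1, 3 ; 0/14/13/14
#1 slti  $r1, $r0, 13 ; 0/1/13/14
#2 beq  $r0, $r2, L12 ; 0/1/13/14 ; →fallthru
#3 slti  $r2, $r3, 1 ; 0/1/0/14
#4 ori   $r3, $r0, 10 ; 0/1/0/10
#5 slti  $r1, $r0, 5 ; 0/1/0/10
#6 or   $r1, $r1, $r3 ; 0/11/0/10
#7 beq  $r0, $r2, L10 ; 0/11/0/10 ; →target
#8 and  $r1, $r2, $r1 ; 0/0/0/10
#10 sub  $r3, $r2, $r0 ; 0/0/0/0
#11 andi  $r2, $r3, 10 ; 0/0/0/0
#12 xori  $r2, $r1, 1 ; 0/0/1/0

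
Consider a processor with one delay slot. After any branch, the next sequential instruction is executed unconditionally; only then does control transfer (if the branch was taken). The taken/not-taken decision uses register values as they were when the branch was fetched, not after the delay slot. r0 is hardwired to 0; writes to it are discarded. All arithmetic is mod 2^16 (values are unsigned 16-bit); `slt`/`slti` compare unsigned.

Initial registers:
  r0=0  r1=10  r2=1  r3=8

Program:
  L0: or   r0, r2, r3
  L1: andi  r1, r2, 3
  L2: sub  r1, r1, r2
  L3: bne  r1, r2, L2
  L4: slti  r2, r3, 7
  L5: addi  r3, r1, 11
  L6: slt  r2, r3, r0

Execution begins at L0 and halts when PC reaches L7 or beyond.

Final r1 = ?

#0 or   r0, r2, r3 ; 0/10/1/8
#1 andi  r1, r2, 3 ; 0/1/1/8
#2 sub  r1, r1, r2 ; 0/0/1/8
#3 bne  r1, r2, L2 ; 0/0/1/8 ; →target
#4 slti  r2, r3, 7 ; 0/0/0/8
#2 sub  r1, r1, r2 ; 0/0/0/8
#3 bne  r1, r2, L2 ; 0/0/0/8 ; →fallthru
#4 slti  r2, r3, 7 ; 0/0/0/8
#5 addi  r3, r1, 11 ; 0/0/0/11
#6 slt  r2, r3, r0 ; 0/0/0/11

0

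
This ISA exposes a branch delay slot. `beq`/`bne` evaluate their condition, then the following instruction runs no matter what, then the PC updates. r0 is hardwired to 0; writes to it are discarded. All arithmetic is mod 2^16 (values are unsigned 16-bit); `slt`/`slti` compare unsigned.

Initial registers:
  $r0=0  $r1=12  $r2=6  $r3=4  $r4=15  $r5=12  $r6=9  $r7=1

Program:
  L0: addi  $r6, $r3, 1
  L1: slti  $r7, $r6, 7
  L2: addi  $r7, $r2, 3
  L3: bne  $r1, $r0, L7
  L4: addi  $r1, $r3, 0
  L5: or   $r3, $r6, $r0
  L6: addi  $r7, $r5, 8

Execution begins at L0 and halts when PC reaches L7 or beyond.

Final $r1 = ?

4

#0 addi  $r6, $r3, 1 ; 0/12/6/4/15/12/5/1
#1 slti  $r7, $r6, 7 ; 0/12/6/4/15/12/5/1
#2 addi  $r7, $r2, 3 ; 0/12/6/4/15/12/5/9
#3 bne  $r1, $r0, L7 ; 0/12/6/4/15/12/5/9 ; →target
#4 addi  $r1, $r3, 0 ; 0/4/6/4/15/12/5/9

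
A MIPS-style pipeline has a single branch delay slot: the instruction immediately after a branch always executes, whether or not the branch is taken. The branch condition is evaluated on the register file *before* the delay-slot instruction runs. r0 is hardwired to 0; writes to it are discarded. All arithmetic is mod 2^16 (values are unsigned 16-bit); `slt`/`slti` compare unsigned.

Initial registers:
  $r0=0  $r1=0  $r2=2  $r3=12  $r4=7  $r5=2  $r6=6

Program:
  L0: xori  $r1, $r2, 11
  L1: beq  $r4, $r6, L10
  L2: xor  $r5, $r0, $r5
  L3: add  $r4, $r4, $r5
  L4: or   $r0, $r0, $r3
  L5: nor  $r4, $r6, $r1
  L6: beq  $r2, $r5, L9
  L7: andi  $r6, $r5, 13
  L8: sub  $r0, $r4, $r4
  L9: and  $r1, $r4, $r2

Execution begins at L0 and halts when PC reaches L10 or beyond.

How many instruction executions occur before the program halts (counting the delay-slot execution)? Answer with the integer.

9

#0 xori  $r1, $r2, 11 ; 0/9/2/12/7/2/6
#1 beq  $r4, $r6, L10 ; 0/9/2/12/7/2/6 ; →fallthru
#2 xor  $r5, $r0, $r5 ; 0/9/2/12/7/2/6
#3 add  $r4, $r4, $r5 ; 0/9/2/12/9/2/6
#4 or   $r0, $r0, $r3 ; 0/9/2/12/9/2/6
#5 nor  $r4, $r6, $r1 ; 0/9/2/12/65520/2/6
#6 beq  $r2, $r5, L9 ; 0/9/2/12/65520/2/6 ; →target
#7 andi  $r6, $r5, 13 ; 0/9/2/12/65520/2/0
#9 and  $r1, $r4, $r2 ; 0/0/2/12/65520/2/0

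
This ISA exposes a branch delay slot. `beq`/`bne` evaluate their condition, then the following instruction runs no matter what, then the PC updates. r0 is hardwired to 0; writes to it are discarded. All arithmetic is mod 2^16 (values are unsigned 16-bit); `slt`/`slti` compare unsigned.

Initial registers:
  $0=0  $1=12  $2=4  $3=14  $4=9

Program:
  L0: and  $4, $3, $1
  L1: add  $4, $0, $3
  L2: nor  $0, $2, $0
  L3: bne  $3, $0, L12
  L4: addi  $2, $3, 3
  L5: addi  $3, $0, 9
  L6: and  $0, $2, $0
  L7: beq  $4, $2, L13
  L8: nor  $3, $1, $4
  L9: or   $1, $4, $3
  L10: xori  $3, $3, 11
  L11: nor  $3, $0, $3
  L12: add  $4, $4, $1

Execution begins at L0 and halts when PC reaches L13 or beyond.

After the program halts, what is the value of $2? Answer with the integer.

[0] and  $4, $3, $1  →  {$0:0, $1:12, $2:4, $3:14, $4:12}
[1] add  $4, $0, $3  →  {$0:0, $1:12, $2:4, $3:14, $4:14}
[2] nor  $0, $2, $0  →  {$0:0, $1:12, $2:4, $3:14, $4:14}
[3] bne  $3, $0, L12  →  {$0:0, $1:12, $2:4, $3:14, $4:14}  ⟨branch taken⟩
[4] addi  $2, $3, 3  →  {$0:0, $1:12, $2:17, $3:14, $4:14}
[12] add  $4, $4, $1  →  {$0:0, $1:12, $2:17, $3:14, $4:26}

17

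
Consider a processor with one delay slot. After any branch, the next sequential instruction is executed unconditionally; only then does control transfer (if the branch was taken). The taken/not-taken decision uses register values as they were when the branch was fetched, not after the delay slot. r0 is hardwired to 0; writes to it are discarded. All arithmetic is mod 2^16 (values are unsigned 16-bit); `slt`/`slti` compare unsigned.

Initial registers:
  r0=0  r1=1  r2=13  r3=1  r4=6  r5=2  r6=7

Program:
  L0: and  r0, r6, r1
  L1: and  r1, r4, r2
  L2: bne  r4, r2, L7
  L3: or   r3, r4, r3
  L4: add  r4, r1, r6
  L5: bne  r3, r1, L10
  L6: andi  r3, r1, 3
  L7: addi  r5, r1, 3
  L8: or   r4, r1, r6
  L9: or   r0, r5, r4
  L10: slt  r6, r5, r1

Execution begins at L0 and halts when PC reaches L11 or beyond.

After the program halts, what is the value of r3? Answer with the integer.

[0] and  r0, r6, r1  →  {r0:0, r1:1, r2:13, r3:1, r4:6, r5:2, r6:7}
[1] and  r1, r4, r2  →  {r0:0, r1:4, r2:13, r3:1, r4:6, r5:2, r6:7}
[2] bne  r4, r2, L7  →  {r0:0, r1:4, r2:13, r3:1, r4:6, r5:2, r6:7}  ⟨branch taken⟩
[3] or   r3, r4, r3  →  {r0:0, r1:4, r2:13, r3:7, r4:6, r5:2, r6:7}
[7] addi  r5, r1, 3  →  {r0:0, r1:4, r2:13, r3:7, r4:6, r5:7, r6:7}
[8] or   r4, r1, r6  →  {r0:0, r1:4, r2:13, r3:7, r4:7, r5:7, r6:7}
[9] or   r0, r5, r4  →  {r0:0, r1:4, r2:13, r3:7, r4:7, r5:7, r6:7}
[10] slt  r6, r5, r1  →  {r0:0, r1:4, r2:13, r3:7, r4:7, r5:7, r6:0}

7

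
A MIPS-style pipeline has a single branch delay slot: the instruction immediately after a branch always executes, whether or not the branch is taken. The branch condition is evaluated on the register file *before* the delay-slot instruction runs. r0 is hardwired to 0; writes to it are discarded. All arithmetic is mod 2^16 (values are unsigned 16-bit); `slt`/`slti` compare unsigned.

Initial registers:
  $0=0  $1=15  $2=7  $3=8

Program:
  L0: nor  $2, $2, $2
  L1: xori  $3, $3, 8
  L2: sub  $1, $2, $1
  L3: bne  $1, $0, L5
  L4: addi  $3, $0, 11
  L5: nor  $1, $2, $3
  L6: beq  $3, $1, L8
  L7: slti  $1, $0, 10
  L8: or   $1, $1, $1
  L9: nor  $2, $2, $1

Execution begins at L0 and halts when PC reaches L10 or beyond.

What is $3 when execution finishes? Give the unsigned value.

[0] nor  $2, $2, $2  →  {$0:0, $1:15, $2:65528, $3:8}
[1] xori  $3, $3, 8  →  {$0:0, $1:15, $2:65528, $3:0}
[2] sub  $1, $2, $1  →  {$0:0, $1:65513, $2:65528, $3:0}
[3] bne  $1, $0, L5  →  {$0:0, $1:65513, $2:65528, $3:0}  ⟨branch taken⟩
[4] addi  $3, $0, 11  →  {$0:0, $1:65513, $2:65528, $3:11}
[5] nor  $1, $2, $3  →  {$0:0, $1:4, $2:65528, $3:11}
[6] beq  $3, $1, L8  →  {$0:0, $1:4, $2:65528, $3:11}  ⟨branch fallthrough⟩
[7] slti  $1, $0, 10  →  {$0:0, $1:1, $2:65528, $3:11}
[8] or   $1, $1, $1  →  {$0:0, $1:1, $2:65528, $3:11}
[9] nor  $2, $2, $1  →  {$0:0, $1:1, $2:6, $3:11}

11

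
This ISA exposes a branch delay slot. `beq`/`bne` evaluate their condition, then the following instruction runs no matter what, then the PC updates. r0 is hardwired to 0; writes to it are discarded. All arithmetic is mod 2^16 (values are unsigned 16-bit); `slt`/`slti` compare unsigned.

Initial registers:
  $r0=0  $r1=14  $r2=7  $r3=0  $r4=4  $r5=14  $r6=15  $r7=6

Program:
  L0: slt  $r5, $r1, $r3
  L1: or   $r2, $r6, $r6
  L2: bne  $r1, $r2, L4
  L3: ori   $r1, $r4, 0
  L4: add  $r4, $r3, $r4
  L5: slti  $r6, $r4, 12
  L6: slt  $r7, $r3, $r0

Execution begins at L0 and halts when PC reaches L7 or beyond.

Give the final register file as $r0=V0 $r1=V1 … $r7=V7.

#0 slt  $r5, $r1, $r3 ; 0/14/7/0/4/0/15/6
#1 or   $r2, $r6, $r6 ; 0/14/15/0/4/0/15/6
#2 bne  $r1, $r2, L4 ; 0/14/15/0/4/0/15/6 ; →target
#3 ori   $r1, $r4, 0 ; 0/4/15/0/4/0/15/6
#4 add  $r4, $r3, $r4 ; 0/4/15/0/4/0/15/6
#5 slti  $r6, $r4, 12 ; 0/4/15/0/4/0/1/6
#6 slt  $r7, $r3, $r0 ; 0/4/15/0/4/0/1/0

$r0=0 $r1=4 $r2=15 $r3=0 $r4=4 $r5=0 $r6=1 $r7=0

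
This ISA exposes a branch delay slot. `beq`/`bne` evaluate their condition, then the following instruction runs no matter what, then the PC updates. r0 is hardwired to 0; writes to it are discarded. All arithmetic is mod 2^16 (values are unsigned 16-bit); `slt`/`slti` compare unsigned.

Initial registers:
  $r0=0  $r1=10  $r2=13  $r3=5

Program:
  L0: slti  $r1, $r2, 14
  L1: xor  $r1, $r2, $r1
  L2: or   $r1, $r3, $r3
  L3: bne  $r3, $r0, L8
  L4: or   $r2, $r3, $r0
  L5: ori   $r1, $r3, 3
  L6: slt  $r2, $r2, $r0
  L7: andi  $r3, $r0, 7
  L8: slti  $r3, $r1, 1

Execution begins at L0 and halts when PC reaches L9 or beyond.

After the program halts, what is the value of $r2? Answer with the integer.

5

[0] slti  $r1, $r2, 14  →  {$r0:0, $r1:1, $r2:13, $r3:5}
[1] xor  $r1, $r2, $r1  →  {$r0:0, $r1:12, $r2:13, $r3:5}
[2] or   $r1, $r3, $r3  →  {$r0:0, $r1:5, $r2:13, $r3:5}
[3] bne  $r3, $r0, L8  →  {$r0:0, $r1:5, $r2:13, $r3:5}  ⟨branch taken⟩
[4] or   $r2, $r3, $r0  →  {$r0:0, $r1:5, $r2:5, $r3:5}
[8] slti  $r3, $r1, 1  →  {$r0:0, $r1:5, $r2:5, $r3:0}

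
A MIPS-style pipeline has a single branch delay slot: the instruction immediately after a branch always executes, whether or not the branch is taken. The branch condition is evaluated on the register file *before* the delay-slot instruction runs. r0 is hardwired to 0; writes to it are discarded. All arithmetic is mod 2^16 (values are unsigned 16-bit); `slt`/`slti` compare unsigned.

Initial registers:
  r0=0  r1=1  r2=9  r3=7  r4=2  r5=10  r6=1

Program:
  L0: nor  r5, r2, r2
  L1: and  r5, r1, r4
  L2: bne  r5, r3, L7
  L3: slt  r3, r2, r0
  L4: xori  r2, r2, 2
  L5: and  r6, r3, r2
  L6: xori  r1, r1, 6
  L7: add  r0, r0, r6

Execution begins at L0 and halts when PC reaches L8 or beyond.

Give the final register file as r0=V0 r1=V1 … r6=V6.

#0 nor  r5, r2, r2 ; 0/1/9/7/2/65526/1
#1 and  r5, r1, r4 ; 0/1/9/7/2/0/1
#2 bne  r5, r3, L7 ; 0/1/9/7/2/0/1 ; →target
#3 slt  r3, r2, r0 ; 0/1/9/0/2/0/1
#7 add  r0, r0, r6 ; 0/1/9/0/2/0/1

r0=0 r1=1 r2=9 r3=0 r4=2 r5=0 r6=1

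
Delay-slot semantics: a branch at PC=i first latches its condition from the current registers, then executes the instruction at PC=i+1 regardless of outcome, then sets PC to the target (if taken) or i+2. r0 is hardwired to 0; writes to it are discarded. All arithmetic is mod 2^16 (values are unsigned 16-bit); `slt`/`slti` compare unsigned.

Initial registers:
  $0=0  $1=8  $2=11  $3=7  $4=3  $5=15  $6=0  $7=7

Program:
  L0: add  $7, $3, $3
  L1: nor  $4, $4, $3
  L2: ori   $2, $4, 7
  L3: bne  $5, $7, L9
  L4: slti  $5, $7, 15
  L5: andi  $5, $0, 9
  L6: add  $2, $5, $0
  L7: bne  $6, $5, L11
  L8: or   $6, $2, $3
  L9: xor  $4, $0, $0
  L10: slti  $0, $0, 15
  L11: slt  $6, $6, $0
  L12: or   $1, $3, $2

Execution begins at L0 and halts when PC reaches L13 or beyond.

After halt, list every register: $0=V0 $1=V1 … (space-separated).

#0 add  $7, $3, $3 ; 0/8/11/7/3/15/0/14
#1 nor  $4, $4, $3 ; 0/8/11/7/65528/15/0/14
#2 ori   $2, $4, 7 ; 0/8/65535/7/65528/15/0/14
#3 bne  $5, $7, L9 ; 0/8/65535/7/65528/15/0/14 ; →target
#4 slti  $5, $7, 15 ; 0/8/65535/7/65528/1/0/14
#9 xor  $4, $0, $0 ; 0/8/65535/7/0/1/0/14
#10 slti  $0, $0, 15 ; 0/8/65535/7/0/1/0/14
#11 slt  $6, $6, $0 ; 0/8/65535/7/0/1/0/14
#12 or   $1, $3, $2 ; 0/65535/65535/7/0/1/0/14

$0=0 $1=65535 $2=65535 $3=7 $4=0 $5=1 $6=0 $7=14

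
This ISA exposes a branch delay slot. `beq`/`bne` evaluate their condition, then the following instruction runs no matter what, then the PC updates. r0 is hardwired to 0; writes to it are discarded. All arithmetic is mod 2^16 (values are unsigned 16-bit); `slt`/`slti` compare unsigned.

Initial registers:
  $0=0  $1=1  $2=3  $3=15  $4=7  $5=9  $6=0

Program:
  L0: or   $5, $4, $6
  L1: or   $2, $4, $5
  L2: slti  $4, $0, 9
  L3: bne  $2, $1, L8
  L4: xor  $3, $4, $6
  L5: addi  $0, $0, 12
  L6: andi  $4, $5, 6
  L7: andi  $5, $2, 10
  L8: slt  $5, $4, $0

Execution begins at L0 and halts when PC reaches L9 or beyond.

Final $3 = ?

[0] or   $5, $4, $6  →  {$0:0, $1:1, $2:3, $3:15, $4:7, $5:7, $6:0}
[1] or   $2, $4, $5  →  {$0:0, $1:1, $2:7, $3:15, $4:7, $5:7, $6:0}
[2] slti  $4, $0, 9  →  {$0:0, $1:1, $2:7, $3:15, $4:1, $5:7, $6:0}
[3] bne  $2, $1, L8  →  {$0:0, $1:1, $2:7, $3:15, $4:1, $5:7, $6:0}  ⟨branch taken⟩
[4] xor  $3, $4, $6  →  {$0:0, $1:1, $2:7, $3:1, $4:1, $5:7, $6:0}
[8] slt  $5, $4, $0  →  {$0:0, $1:1, $2:7, $3:1, $4:1, $5:0, $6:0}

1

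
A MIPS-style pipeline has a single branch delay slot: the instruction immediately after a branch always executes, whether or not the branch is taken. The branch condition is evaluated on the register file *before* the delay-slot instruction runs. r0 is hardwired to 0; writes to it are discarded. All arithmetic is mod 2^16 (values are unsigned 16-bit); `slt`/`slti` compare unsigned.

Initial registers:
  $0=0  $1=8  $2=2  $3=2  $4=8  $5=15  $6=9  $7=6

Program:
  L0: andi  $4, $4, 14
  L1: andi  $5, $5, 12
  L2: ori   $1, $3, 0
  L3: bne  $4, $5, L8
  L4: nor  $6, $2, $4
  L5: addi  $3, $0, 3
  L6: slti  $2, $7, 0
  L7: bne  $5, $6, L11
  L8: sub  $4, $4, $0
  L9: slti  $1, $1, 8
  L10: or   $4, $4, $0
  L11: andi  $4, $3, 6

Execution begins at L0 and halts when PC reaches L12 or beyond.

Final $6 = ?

65525

PC=0  andi  $4, $4, 14       | $0=0 $1=8 $2=2 $3=2 $4=8 $5=15 $6=9 $7=6
PC=1  andi  $5, $5, 12       | $0=0 $1=8 $2=2 $3=2 $4=8 $5=12 $6=9 $7=6
PC=2  ori   $1, $3, 0        | $0=0 $1=2 $2=2 $3=2 $4=8 $5=12 $6=9 $7=6
PC=3  bne  $4, $5, L8        | $0=0 $1=2 $2=2 $3=2 $4=8 $5=12 $6=9 $7=6  [TAKEN]
PC=4  nor  $6, $2, $4        | $0=0 $1=2 $2=2 $3=2 $4=8 $5=12 $6=65525 $7=6
PC=8  sub  $4, $4, $0        | $0=0 $1=2 $2=2 $3=2 $4=8 $5=12 $6=65525 $7=6
PC=9  slti  $1, $1, 8        | $0=0 $1=1 $2=2 $3=2 $4=8 $5=12 $6=65525 $7=6
PC=10 or   $4, $4, $0        | $0=0 $1=1 $2=2 $3=2 $4=8 $5=12 $6=65525 $7=6
PC=11 andi  $4, $3, 6        | $0=0 $1=1 $2=2 $3=2 $4=2 $5=12 $6=65525 $7=6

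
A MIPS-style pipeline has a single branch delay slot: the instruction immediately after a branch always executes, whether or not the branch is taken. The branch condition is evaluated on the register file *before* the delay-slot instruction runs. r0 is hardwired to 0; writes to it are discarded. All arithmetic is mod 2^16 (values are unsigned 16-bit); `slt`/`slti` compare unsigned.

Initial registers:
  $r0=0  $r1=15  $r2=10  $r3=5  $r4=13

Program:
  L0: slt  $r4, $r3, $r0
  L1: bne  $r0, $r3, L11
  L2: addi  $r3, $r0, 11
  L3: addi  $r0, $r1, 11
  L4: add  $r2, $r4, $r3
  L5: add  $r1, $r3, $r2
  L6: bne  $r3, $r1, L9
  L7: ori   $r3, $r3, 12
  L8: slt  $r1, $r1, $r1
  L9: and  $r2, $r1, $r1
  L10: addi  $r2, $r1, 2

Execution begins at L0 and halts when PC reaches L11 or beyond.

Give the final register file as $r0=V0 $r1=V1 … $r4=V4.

[0] slt  $r4, $r3, $r0  →  {$r0:0, $r1:15, $r2:10, $r3:5, $r4:0}
[1] bne  $r0, $r3, L11  →  {$r0:0, $r1:15, $r2:10, $r3:5, $r4:0}  ⟨branch taken⟩
[2] addi  $r3, $r0, 11  →  {$r0:0, $r1:15, $r2:10, $r3:11, $r4:0}

$r0=0 $r1=15 $r2=10 $r3=11 $r4=0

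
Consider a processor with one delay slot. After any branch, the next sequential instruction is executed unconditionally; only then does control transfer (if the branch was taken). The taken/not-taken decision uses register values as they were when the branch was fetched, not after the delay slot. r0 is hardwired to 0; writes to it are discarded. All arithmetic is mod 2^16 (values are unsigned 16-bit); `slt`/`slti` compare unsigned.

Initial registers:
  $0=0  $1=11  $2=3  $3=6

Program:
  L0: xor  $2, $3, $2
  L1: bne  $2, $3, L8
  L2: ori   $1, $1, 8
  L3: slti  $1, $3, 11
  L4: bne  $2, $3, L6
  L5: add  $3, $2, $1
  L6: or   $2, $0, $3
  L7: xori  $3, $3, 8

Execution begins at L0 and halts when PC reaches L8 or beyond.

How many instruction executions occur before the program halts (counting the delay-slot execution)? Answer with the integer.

PC=0  xor  $2, $3, $2        | $0=0 $1=11 $2=5 $3=6
PC=1  bne  $2, $3, L8        | $0=0 $1=11 $2=5 $3=6  [TAKEN]
PC=2  ori   $1, $1, 8        | $0=0 $1=11 $2=5 $3=6

3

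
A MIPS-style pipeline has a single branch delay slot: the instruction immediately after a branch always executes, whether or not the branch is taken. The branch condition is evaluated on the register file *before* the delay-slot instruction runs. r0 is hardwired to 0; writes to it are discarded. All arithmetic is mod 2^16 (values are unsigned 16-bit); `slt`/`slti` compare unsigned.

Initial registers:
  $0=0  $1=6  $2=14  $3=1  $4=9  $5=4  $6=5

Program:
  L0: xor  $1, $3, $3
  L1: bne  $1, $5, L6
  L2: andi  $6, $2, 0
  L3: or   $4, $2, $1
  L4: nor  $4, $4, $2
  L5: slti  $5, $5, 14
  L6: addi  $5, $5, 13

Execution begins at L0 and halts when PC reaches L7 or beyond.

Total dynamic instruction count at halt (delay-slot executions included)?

PC=0  xor  $1, $3, $3        | $0=0 $1=0 $2=14 $3=1 $4=9 $5=4 $6=5
PC=1  bne  $1, $5, L6        | $0=0 $1=0 $2=14 $3=1 $4=9 $5=4 $6=5  [TAKEN]
PC=2  andi  $6, $2, 0        | $0=0 $1=0 $2=14 $3=1 $4=9 $5=4 $6=0
PC=6  addi  $5, $5, 13       | $0=0 $1=0 $2=14 $3=1 $4=9 $5=17 $6=0

4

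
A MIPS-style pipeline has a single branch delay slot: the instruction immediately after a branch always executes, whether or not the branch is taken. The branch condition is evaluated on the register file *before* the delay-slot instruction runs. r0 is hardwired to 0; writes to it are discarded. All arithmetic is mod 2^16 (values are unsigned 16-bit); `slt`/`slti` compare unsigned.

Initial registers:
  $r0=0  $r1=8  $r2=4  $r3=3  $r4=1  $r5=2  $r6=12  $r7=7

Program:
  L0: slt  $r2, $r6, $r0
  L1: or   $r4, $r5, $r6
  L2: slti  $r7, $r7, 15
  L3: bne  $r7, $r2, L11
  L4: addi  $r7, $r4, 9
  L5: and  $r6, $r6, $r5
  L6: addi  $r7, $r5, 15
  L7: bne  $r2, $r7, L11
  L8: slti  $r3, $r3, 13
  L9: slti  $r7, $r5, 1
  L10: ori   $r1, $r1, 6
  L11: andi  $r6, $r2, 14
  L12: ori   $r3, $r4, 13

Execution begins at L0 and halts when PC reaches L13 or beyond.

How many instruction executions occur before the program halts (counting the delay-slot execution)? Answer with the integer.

[0] slt  $r2, $r6, $r0  →  {$r0:0, $r1:8, $r2:0, $r3:3, $r4:1, $r5:2, $r6:12, $r7:7}
[1] or   $r4, $r5, $r6  →  {$r0:0, $r1:8, $r2:0, $r3:3, $r4:14, $r5:2, $r6:12, $r7:7}
[2] slti  $r7, $r7, 15  →  {$r0:0, $r1:8, $r2:0, $r3:3, $r4:14, $r5:2, $r6:12, $r7:1}
[3] bne  $r7, $r2, L11  →  {$r0:0, $r1:8, $r2:0, $r3:3, $r4:14, $r5:2, $r6:12, $r7:1}  ⟨branch taken⟩
[4] addi  $r7, $r4, 9  →  {$r0:0, $r1:8, $r2:0, $r3:3, $r4:14, $r5:2, $r6:12, $r7:23}
[11] andi  $r6, $r2, 14  →  {$r0:0, $r1:8, $r2:0, $r3:3, $r4:14, $r5:2, $r6:0, $r7:23}
[12] ori   $r3, $r4, 13  →  {$r0:0, $r1:8, $r2:0, $r3:15, $r4:14, $r5:2, $r6:0, $r7:23}

7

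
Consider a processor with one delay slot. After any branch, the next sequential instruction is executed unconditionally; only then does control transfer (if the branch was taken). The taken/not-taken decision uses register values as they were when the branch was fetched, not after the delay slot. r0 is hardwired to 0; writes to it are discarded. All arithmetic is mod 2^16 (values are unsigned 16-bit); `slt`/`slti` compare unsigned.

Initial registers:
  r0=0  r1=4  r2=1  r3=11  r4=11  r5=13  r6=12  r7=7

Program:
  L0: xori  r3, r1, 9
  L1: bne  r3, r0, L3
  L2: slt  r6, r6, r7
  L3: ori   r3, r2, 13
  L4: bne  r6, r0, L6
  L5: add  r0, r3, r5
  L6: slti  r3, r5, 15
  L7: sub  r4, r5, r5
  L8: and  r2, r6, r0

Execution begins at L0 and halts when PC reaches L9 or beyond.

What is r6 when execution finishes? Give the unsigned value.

0

  step pc=0: xori  r3, r1, 9  regs=(0,4,1,13,11,13,12,7)
  step pc=1: bne  r3, r0, L3  cond=T  regs=(0,4,1,13,11,13,12,7)
  step pc=2: slt  r6, r6, r7  regs=(0,4,1,13,11,13,0,7)
  step pc=3: ori   r3, r2, 13  regs=(0,4,1,13,11,13,0,7)
  step pc=4: bne  r6, r0, L6  cond=F  regs=(0,4,1,13,11,13,0,7)
  step pc=5: add  r0, r3, r5  regs=(0,4,1,13,11,13,0,7)
  step pc=6: slti  r3, r5, 15  regs=(0,4,1,1,11,13,0,7)
  step pc=7: sub  r4, r5, r5  regs=(0,4,1,1,0,13,0,7)
  step pc=8: and  r2, r6, r0  regs=(0,4,0,1,0,13,0,7)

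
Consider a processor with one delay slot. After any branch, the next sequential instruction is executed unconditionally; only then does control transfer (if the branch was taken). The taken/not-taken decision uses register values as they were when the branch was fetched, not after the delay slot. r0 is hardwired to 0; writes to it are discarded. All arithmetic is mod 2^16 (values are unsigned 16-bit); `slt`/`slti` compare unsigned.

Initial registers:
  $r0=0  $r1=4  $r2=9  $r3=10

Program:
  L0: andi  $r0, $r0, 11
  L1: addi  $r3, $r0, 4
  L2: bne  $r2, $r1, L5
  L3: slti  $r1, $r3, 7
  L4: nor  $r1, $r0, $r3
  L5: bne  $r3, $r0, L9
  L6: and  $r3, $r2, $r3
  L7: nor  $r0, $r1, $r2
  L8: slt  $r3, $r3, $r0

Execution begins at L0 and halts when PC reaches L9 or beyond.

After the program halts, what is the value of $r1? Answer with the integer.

[0] andi  $r0, $r0, 11  →  {$r0:0, $r1:4, $r2:9, $r3:10}
[1] addi  $r3, $r0, 4  →  {$r0:0, $r1:4, $r2:9, $r3:4}
[2] bne  $r2, $r1, L5  →  {$r0:0, $r1:4, $r2:9, $r3:4}  ⟨branch taken⟩
[3] slti  $r1, $r3, 7  →  {$r0:0, $r1:1, $r2:9, $r3:4}
[5] bne  $r3, $r0, L9  →  {$r0:0, $r1:1, $r2:9, $r3:4}  ⟨branch taken⟩
[6] and  $r3, $r2, $r3  →  {$r0:0, $r1:1, $r2:9, $r3:0}

1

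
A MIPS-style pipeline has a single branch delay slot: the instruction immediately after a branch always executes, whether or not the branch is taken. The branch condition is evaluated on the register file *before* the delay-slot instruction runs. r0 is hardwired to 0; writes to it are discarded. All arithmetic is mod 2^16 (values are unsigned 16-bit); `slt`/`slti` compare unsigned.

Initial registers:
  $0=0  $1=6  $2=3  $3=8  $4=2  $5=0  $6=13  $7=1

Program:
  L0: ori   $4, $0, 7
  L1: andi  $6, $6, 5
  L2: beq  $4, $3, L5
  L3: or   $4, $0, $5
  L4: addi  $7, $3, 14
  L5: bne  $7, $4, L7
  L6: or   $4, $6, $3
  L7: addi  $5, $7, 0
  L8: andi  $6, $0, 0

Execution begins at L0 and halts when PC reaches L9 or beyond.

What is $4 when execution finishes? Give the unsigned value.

13

PC=0  ori   $4, $0, 7        | $0=0 $1=6 $2=3 $3=8 $4=7 $5=0 $6=13 $7=1
PC=1  andi  $6, $6, 5        | $0=0 $1=6 $2=3 $3=8 $4=7 $5=0 $6=5 $7=1
PC=2  beq  $4, $3, L5        | $0=0 $1=6 $2=3 $3=8 $4=7 $5=0 $6=5 $7=1  [not taken]
PC=3  or   $4, $0, $5        | $0=0 $1=6 $2=3 $3=8 $4=0 $5=0 $6=5 $7=1
PC=4  addi  $7, $3, 14       | $0=0 $1=6 $2=3 $3=8 $4=0 $5=0 $6=5 $7=22
PC=5  bne  $7, $4, L7        | $0=0 $1=6 $2=3 $3=8 $4=0 $5=0 $6=5 $7=22  [TAKEN]
PC=6  or   $4, $6, $3        | $0=0 $1=6 $2=3 $3=8 $4=13 $5=0 $6=5 $7=22
PC=7  addi  $5, $7, 0        | $0=0 $1=6 $2=3 $3=8 $4=13 $5=22 $6=5 $7=22
PC=8  andi  $6, $0, 0        | $0=0 $1=6 $2=3 $3=8 $4=13 $5=22 $6=0 $7=22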